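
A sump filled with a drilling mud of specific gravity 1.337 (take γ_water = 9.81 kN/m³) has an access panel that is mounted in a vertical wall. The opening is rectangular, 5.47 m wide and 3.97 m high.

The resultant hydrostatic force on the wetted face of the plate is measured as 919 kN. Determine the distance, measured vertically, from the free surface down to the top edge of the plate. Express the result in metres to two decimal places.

d_top ≈ 1.24 m

γ = 1.337 × 9.81 = 13.11597 kN/m³.
A = 5.47 × 3.97 = 21.7159 m².
From F = γ·h_c·A, the centroid depth is h_c = 919/(13.11597 × 21.7159) = 3.22654 m.
The centroid lies 3.97/2 = 1.985 m below the top edge, so the top edge sits at h_top = 3.22654 − 1.985 = 1.24154 m below the surface.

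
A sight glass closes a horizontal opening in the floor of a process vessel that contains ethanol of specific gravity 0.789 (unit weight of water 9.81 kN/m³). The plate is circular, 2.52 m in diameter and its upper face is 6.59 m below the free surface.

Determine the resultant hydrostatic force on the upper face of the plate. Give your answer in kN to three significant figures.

γ = 0.789 × 9.81 = 7.74009 kN/m³.
The plate is horizontal, so pressure is uniform at p = γ·h = 7.74009 × 6.59 = 51.0072 kN/m².
A = π(1.26)² = 4.98759 m².
F = p·A = 51.0072 × 4.98759 = 254.403 kN.

F ≈ 254 kN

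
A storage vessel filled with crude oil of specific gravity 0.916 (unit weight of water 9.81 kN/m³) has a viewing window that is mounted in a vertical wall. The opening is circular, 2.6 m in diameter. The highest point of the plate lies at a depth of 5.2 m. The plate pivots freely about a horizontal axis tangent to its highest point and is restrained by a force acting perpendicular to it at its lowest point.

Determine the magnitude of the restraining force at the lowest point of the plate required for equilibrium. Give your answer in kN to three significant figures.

P ≈ 163 kN

γ = 0.916 × 9.81 = 8.98596 kN/m³.
The centroid is at the centre, 1.3 m below the top of the plate, so the centroid depth is h_c = 5.2 + 1.3 = 6.5 m.
A = π(1.3)² = 5.30929 m².
Resultant F = γ·h_c·A = 8.98596 × 6.5 × 5.30929 = 310.109 kN.
I_c = πr⁴/4 = π × 1.3⁴/4 = 2.24318 m⁴.
Centre of pressure: y_p = y_c + I_c/(y_c·A) = 6.5 + 2.24318/(6.5 × 5.30929) = 6.5 + 0.0650001 = 6.565 m along the plane.
The resultant acts 1.3 + 0.0650001 = 1.365 m (along the plate) below the hinge at the top edge, so the moment about the hinge is M = F × 1.365 = 310.109 × 1.365 = 423.299 kN·m.
A normal force at the bottom, 2.6 m from the hinge, must supply this moment: P = 423.299/2.6 = 162.807 kN.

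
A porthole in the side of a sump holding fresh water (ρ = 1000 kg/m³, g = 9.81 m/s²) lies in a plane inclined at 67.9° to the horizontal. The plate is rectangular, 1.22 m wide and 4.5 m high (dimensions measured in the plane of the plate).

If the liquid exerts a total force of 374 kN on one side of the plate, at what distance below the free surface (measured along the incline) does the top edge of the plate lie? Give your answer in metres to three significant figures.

y_top ≈ 5.24 m

γ = ρg = 1000 × 9.81 = 9810 N/m³ = 9.81 kN/m³.
A = 1.22 × 4.5 = 5.49 m².
From F = γ·h_c·A, the centroid depth is h_c = 374/(9.81 × 5.49) = 6.94433 m.
Let θ = 67.9° be the plate's angle to the horizontal; measure y along the incline from where the plane meets the free surface. Vertical depth h = y·sinθ with sinθ = 0.926529.
Along the incline, y_c = h_c/sinθ = 6.94433/0.926529 = 7.49499 m.
The centroid lies 4.5/2 = 2.25 m below the top edge, so the top edge sits at y_top = 7.49499 − 2.25 = 5.24499 m along the incline.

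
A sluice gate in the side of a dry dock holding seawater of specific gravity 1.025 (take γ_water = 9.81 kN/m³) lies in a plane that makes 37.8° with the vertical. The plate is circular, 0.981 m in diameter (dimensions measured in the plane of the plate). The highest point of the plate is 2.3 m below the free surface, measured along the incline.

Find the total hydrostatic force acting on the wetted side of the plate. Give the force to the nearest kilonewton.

F ≈ 17 kN

γ = 1.025 × 9.81 = 10.05525 kN/m³.
The plate makes 37.8° with the vertical, i.e. θ = 90° − 37.8° = 52.2° to the horizontal. Measuring y along the incline from the free-surface line, vertical depth h = y·sinθ with sinθ = 0.790155.
The centroid is at the centre, 0.4905 m below the top of the plate, so y_c = 2.3 + 0.4905 = 2.7905 m and h_c = 2.7905 × 0.790155 = 2.20493 m.
A = π(0.4905)² = 0.755837 m².
Resultant F = γ·h_c·A = 10.05525 × 2.20493 × 0.755837 = 16.7578 kN.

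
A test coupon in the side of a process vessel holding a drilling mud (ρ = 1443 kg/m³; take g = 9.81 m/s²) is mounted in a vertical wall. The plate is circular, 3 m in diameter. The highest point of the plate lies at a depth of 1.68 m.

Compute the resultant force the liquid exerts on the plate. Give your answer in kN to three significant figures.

γ = ρg = 1443 × 9.81 / 1000 = 14.15583 kN/m³.
The centroid is at the centre, 1.5 m below the top of the plate, so the centroid depth is h_c = 1.68 + 1.5 = 3.18 m.
A = π(1.5)² = 7.06858 m².
Resultant F = γ·h_c·A = 14.15583 × 3.18 × 7.06858 = 318.196 kN.

F ≈ 318 kN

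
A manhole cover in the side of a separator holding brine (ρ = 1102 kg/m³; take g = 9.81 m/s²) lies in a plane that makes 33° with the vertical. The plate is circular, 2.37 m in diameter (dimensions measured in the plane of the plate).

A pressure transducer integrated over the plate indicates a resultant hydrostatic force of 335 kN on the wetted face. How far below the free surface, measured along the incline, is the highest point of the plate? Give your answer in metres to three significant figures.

y_top ≈ 7.19 m

γ = ρg = 1102 × 9.81 / 1000 = 10.81062 kN/m³.
A = π(1.185)² = 4.4115 m².
From F = γ·h_c·A, the centroid depth is h_c = 335/(10.81062 × 4.4115) = 7.02438 m.
The plate makes 33° with the vertical, i.e. θ = 90° − 33° = 57° to the horizontal. Measuring y along the incline from the free-surface line, vertical depth h = y·sinθ with sinθ = 0.838671.
Along the incline, y_c = h_c/sinθ = 7.02438/0.838671 = 8.37561 m.
The centroid is at the centre, 1.185 m below the top of the plate, so the highest point sits at y_top = 8.37561 − 1.185 = 7.19061 m along the incline.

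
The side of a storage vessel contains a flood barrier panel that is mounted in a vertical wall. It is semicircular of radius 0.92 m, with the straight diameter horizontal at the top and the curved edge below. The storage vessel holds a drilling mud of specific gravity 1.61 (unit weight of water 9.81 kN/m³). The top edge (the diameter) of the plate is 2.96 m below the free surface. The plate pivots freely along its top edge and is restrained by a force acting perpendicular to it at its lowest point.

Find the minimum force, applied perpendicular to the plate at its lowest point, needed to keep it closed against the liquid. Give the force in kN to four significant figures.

P ≈ 31.21 kN

γ = 1.61 × 9.81 = 15.7941 kN/m³.
The centroid of a semicircle lies 4r/(3π) = 0.39046 m from the diameter, here below the top edge, so the centroid depth is h_c = 2.96 + 0.39046 = 3.35046 m.
A = πr²/2 = π × 0.92²/2 = 1.32952 m².
Resultant F = γ·h_c·A = 15.7941 × 3.35046 × 1.32952 = 70.3549 kN.
I_c = (π/8 − 8/(9π))·r⁴ = 0.109757 × 0.92⁴ = 0.0786291 m⁴.
Centre of pressure: y_p = y_c + I_c/(y_c·A) = 3.35046 + 0.0786291/(3.35046 × 1.32952) = 3.35046 + 0.0176516 = 3.36811 m along the plane.
The resultant acts 0.39046 + 0.0176516 = 0.408112 m (along the plate) below the hinge at the top edge, so the moment about the hinge is M = F × 0.408112 = 70.3549 × 0.408112 = 28.7127 kN·m.
A normal force at the bottom, 0.92 m from the hinge, must supply this moment: P = 28.7127/0.92 = 31.2095 kN.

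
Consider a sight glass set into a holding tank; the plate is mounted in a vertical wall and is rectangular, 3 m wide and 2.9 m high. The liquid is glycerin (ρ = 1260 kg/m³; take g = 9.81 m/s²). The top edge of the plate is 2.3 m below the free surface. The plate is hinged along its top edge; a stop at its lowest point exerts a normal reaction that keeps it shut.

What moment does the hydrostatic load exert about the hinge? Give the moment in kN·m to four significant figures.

M ≈ 660.1 kN·m

γ = ρg = 1260 × 9.81 / 1000 = 12.3606 kN/m³.
The centroid lies 2.9/2 = 1.45 m below the top edge, so the centroid depth is h_c = 2.3 + 1.45 = 3.75 m.
A = 3 × 2.9 = 8.7 m².
Resultant F = γ·h_c·A = 12.3606 × 3.75 × 8.7 = 403.265 kN.
I_c = b·h³/12 = 3 × 2.9³/12 = 6.09725 m⁴.
Centre of pressure: y_p = y_c + I_c/(y_c·A) = 3.75 + 6.09725/(3.75 × 8.7) = 3.75 + 0.186889 = 3.93689 m along the plane.
The resultant acts 1.45 + 0.186889 = 1.63689 m (along the plate) below the hinge at the top edge, so the moment about the hinge is M = F × 1.63689 = 403.265 × 1.63689 = 660.1 kN·m.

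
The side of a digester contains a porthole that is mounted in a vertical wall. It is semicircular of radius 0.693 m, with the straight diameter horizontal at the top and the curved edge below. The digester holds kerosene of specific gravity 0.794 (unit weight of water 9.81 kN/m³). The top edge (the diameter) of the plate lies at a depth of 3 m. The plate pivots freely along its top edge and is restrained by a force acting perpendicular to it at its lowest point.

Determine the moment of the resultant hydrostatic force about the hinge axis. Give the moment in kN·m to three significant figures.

γ = 0.794 × 9.81 = 7.78914 kN/m³.
The centroid of a semicircle lies 4r/(3π) = 0.294118 m from the diameter, here below the top edge, so the centroid depth is h_c = 3 + 0.294118 = 3.29412 m.
A = πr²/2 = π × 0.693²/2 = 0.754373 m².
Resultant F = γ·h_c·A = 7.78914 × 3.29412 × 0.754373 = 19.356 kN.
I_c = (π/8 − 8/(9π))·r⁴ = 0.109757 × 0.693⁴ = 0.0253143 m⁴.
Centre of pressure: y_p = y_c + I_c/(y_c·A) = 3.29412 + 0.0253143/(3.29412 × 0.754373) = 3.29412 + 0.0101869 = 3.30431 m along the plane.
The resultant acts 0.294118 + 0.0101869 = 0.304305 m (along the plate) below the hinge at the top edge, so the moment about the hinge is M = F × 0.304305 = 19.356 × 0.304305 = 5.89013 kN·m.

M ≈ 5.89 kN·m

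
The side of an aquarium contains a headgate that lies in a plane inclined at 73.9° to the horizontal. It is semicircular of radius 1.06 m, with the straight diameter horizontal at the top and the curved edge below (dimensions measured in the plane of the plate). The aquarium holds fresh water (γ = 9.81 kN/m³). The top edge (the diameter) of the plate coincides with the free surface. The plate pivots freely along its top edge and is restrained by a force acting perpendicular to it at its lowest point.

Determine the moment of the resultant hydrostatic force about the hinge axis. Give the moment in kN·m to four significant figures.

γ = 9.81 kN/m³.
Let θ = 73.9° be the plate's angle to the horizontal; measure y along the incline from where the plane meets the free surface. Vertical depth h = y·sinθ with sinθ = 0.960779.
The centroid of a semicircle lies 4r/(3π) = 0.449878 m from the diameter, here below the top edge, so y_c = 0.449878 m and h_c = 0.449878 × 0.960779 = 0.432233 m.
A = πr²/2 = π × 1.06²/2 = 1.76495 m².
Resultant F = γ·h_c·A = 9.81 × 0.432233 × 1.76495 = 7.48375 kN.
I_c = (π/8 − 8/(9π))·r⁴ = 0.109757 × 1.06⁴ = 0.138566 m⁴.
Centre of pressure: y_p = y_c + I_c/(y_c·A) = 0.449878 + 0.138566/(0.449878 × 1.76495) = 0.449878 + 0.174514 = 0.624392 m along the plane.
The resultant acts 0.449878 + 0.174514 = 0.624392 m (along the plate) below the hinge at the top edge, so the moment about the hinge is M = F × 0.624392 = 7.48375 × 0.624392 = 4.67279 kN·m.

M ≈ 4.673 kN·m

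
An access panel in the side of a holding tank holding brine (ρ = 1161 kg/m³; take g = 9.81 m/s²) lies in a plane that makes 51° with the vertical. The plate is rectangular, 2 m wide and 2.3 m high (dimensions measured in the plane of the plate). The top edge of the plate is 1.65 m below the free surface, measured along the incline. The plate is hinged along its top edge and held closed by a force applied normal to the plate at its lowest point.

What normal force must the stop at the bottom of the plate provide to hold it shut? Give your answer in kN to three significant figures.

P ≈ 52.5 kN

γ = ρg = 1161 × 9.81 / 1000 = 11.38941 kN/m³.
The plate makes 51° with the vertical, i.e. θ = 90° − 51° = 39° to the horizontal. Measuring y along the incline from the free-surface line, vertical depth h = y·sinθ with sinθ = 0.629320.
The centroid lies 2.3/2 = 1.15 m below the top edge, so y_c = 1.65 + 1.15 = 2.8 m and h_c = 2.8 × 0.629320 = 1.7621 m.
A = 2 × 2.3 = 4.6 m².
Resultant F = γ·h_c·A = 11.38941 × 1.7621 × 4.6 = 92.3187 kN.
I_c = b·h³/12 = 2 × 2.3³/12 = 2.02783 m⁴.
Centre of pressure: y_p = y_c + I_c/(y_c·A) = 2.8 + 2.02783/(2.8 × 4.6) = 2.8 + 0.15744 = 2.95744 m along the plane.
The resultant acts 1.15 + 0.15744 = 1.30744 m (along the plate) below the hinge at the top edge, so the moment about the hinge is M = F × 1.30744 = 92.3187 × 1.30744 = 120.701 kN·m.
A normal force at the bottom, 2.3 m from the hinge, must supply this moment: P = 120.701/2.3 = 52.4787 kN.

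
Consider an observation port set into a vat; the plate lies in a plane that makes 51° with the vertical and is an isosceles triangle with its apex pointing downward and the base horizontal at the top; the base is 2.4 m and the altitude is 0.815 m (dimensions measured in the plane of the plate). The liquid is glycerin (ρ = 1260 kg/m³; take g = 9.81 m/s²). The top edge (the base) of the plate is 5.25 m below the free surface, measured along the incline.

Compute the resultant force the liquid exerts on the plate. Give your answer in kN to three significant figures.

F ≈ 42.0 kN

γ = ρg = 1260 × 9.81 / 1000 = 12.3606 kN/m³.
The plate makes 51° with the vertical, i.e. θ = 90° − 51° = 39° to the horizontal. Measuring y along the incline from the free-surface line, vertical depth h = y·sinθ with sinθ = 0.629320.
With the apex down, the centroid sits h/3 = 0.815/3 = 0.271667 m below the base (the top edge), so y_c = 5.25 + 0.271667 = 5.52167 m and h_c = 5.52167 × 0.629320 = 3.4749 m.
A = ½ × 2.4 × 0.815 = 0.978 m².
Resultant F = γ·h_c·A = 12.3606 × 3.4749 × 0.978 = 42.0069 kN.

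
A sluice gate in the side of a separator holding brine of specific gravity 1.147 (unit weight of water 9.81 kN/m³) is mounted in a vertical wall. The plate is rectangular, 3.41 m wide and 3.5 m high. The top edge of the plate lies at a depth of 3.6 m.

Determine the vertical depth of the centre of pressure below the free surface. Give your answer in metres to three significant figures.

γ = 1.147 × 9.81 = 11.25207 kN/m³.
The centroid lies 3.5/2 = 1.75 m below the top edge, so the centroid depth is h_c = 3.6 + 1.75 = 5.35 m.
A = 3.41 × 3.5 = 11.935 m².
Resultant F = γ·h_c·A = 11.25207 × 5.35 × 11.935 = 718.47 kN.
I_c = b·h³/12 = 3.41 × 3.5³/12 = 12.1836 m⁴.
Centre of pressure: y_p = y_c + I_c/(y_c·A) = 5.35 + 12.1836/(5.35 × 11.935) = 5.35 + 0.190809 = 5.54081 m along the plane.

h_p = 5.54 m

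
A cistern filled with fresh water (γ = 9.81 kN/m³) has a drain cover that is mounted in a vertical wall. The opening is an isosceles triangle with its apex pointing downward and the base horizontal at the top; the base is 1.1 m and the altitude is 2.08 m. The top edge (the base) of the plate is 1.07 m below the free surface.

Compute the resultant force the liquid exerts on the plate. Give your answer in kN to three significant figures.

γ = 9.81 kN/m³.
With the apex down, the centroid sits h/3 = 2.08/3 = 0.693333 m below the base (the top edge), so the centroid depth is h_c = 1.07 + 0.693333 = 1.76333 m.
A = ½ × 1.1 × 2.08 = 1.144 m².
Resultant F = γ·h_c·A = 9.81 × 1.76333 × 1.144 = 19.7892 kN.

F ≈ 19.8 kN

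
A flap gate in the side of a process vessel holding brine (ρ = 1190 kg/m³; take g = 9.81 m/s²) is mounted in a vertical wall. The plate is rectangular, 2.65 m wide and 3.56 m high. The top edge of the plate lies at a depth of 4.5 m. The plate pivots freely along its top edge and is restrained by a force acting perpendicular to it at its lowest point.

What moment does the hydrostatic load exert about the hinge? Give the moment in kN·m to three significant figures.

γ = ρg = 1190 × 9.81 / 1000 = 11.6739 kN/m³.
The centroid lies 3.56/2 = 1.78 m below the top edge, so the centroid depth is h_c = 4.5 + 1.78 = 6.28 m.
A = 2.65 × 3.56 = 9.434 m².
Resultant F = γ·h_c·A = 11.6739 × 6.28 × 9.434 = 691.626 kN.
I_c = b·h³/12 = 2.65 × 3.56³/12 = 9.96356 m⁴.
Centre of pressure: y_p = y_c + I_c/(y_c·A) = 6.28 + 9.96356/(6.28 × 9.434) = 6.28 + 0.168174 = 6.44817 m along the plane.
The resultant acts 1.78 + 0.168174 = 1.94817 m (along the plate) below the hinge at the top edge, so the moment about the hinge is M = F × 1.94817 = 691.626 × 1.94817 = 1347.41 kN·m.

M ≈ 1350 kN·m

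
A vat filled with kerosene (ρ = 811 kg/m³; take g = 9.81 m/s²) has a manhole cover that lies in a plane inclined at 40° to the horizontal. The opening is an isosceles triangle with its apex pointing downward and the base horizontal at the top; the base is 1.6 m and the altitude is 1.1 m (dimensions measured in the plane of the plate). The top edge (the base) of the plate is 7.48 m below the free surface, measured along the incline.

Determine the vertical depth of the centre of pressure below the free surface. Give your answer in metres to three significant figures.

h_p = 5.05 m

γ = ρg = 811 × 9.81 / 1000 = 7.95591 kN/m³.
Let θ = 40° be the plate's angle to the horizontal; measure y along the incline from where the plane meets the free surface. Vertical depth h = y·sinθ with sinθ = 0.642788.
With the apex down, the centroid sits h/3 = 1.1/3 = 0.366667 m below the base (the top edge), so y_c = 7.48 + 0.366667 = 7.84667 m and h_c = 7.84667 × 0.642788 = 5.04375 m.
A = ½ × 1.6 × 1.1 = 0.88 m².
Resultant F = γ·h_c·A = 7.95591 × 5.04375 × 0.88 = 35.3123 kN.
I_c = b·h³/36 = 1.6 × 1.1³/36 = 0.0591556 m⁴.
Centre of pressure: y_p = y_c + I_c/(y_c·A) = 7.84667 + 0.0591556/(7.84667 × 0.88) = 7.84667 + 0.00856698 = 7.85524 m along the plane.
Vertically, h_p = y_p·sinθ = 7.85524 × 0.642788 = 5.04925 m.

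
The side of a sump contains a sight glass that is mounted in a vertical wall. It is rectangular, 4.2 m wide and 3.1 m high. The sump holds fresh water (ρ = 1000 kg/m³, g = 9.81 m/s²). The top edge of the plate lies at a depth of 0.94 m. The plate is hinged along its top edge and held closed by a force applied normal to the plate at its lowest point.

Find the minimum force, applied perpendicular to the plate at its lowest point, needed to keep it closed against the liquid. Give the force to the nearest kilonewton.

γ = ρg = 1000 × 9.81 = 9810 N/m³ = 9.81 kN/m³.
The centroid lies 3.1/2 = 1.55 m below the top edge, so the centroid depth is h_c = 0.94 + 1.55 = 2.49 m.
A = 4.2 × 3.1 = 13.02 m².
Resultant F = γ·h_c·A = 9.81 × 2.49 × 13.02 = 318.038 kN.
I_c = b·h³/12 = 4.2 × 3.1³/12 = 10.4269 m⁴.
Centre of pressure: y_p = y_c + I_c/(y_c·A) = 2.49 + 10.4269/(2.49 × 13.02) = 2.49 + 0.321621 = 2.81162 m along the plane.
The resultant acts 1.55 + 0.321621 = 1.87162 m (along the plate) below the hinge at the top edge, so the moment about the hinge is M = F × 1.87162 = 318.038 × 1.87162 = 595.246 kN·m.
A normal force at the bottom, 3.1 m from the hinge, must supply this moment: P = 595.246/3.1 = 192.015 kN.

P ≈ 192 kN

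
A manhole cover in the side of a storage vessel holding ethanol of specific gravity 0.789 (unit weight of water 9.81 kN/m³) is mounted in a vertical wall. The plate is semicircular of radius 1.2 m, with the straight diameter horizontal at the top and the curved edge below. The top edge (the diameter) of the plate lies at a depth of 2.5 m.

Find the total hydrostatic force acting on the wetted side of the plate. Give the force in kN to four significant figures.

F ≈ 52.69 kN

γ = 0.789 × 9.81 = 7.74009 kN/m³.
The centroid of a semicircle lies 4r/(3π) = 0.509296 m from the diameter, here below the top edge, so the centroid depth is h_c = 2.5 + 0.509296 = 3.0093 m.
A = πr²/2 = π × 1.2²/2 = 2.26195 m².
Resultant F = γ·h_c·A = 7.74009 × 3.0093 × 2.26195 = 52.6859 kN.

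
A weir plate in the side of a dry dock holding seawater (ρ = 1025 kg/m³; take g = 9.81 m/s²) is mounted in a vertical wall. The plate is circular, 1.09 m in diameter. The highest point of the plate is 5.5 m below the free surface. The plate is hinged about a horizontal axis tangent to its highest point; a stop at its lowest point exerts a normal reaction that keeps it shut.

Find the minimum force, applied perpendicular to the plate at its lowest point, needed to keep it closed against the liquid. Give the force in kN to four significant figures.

P ≈ 29.00 kN

γ = ρg = 1025 × 9.81 / 1000 = 10.05525 kN/m³.
The centroid is at the centre, 0.545 m below the top of the plate, so the centroid depth is h_c = 5.5 + 0.545 = 6.045 m.
A = π(0.545)² = 0.933132 m².
Resultant F = γ·h_c·A = 10.05525 × 6.045 × 0.933132 = 56.7195 kN.
I_c = πr⁴/4 = π × 0.545⁴/4 = 0.0692909 m⁴.
Centre of pressure: y_p = y_c + I_c/(y_c·A) = 6.045 + 0.0692909/(6.045 × 0.933132) = 6.045 + 0.0122839 = 6.05728 m along the plane.
The resultant acts 0.545 + 0.0122839 = 0.557284 m (along the plate) below the hinge at the top edge, so the moment about the hinge is M = F × 0.557284 = 56.7195 × 0.557284 = 31.6089 kN·m.
A normal force at the bottom, 1.09 m from the hinge, must supply this moment: P = 31.6089/1.09 = 28.999 kN.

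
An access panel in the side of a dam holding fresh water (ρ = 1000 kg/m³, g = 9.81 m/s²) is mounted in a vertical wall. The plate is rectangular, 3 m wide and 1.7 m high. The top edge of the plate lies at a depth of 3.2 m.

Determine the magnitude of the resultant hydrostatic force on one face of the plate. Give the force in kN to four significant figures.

γ = ρg = 1000 × 9.81 = 9810 N/m³ = 9.81 kN/m³.
The centroid lies 1.7/2 = 0.85 m below the top edge, so the centroid depth is h_c = 3.2 + 0.85 = 4.05 m.
A = 3 × 1.7 = 5.1 m².
Resultant F = γ·h_c·A = 9.81 × 4.05 × 5.1 = 202.626 kN.

F ≈ 202.6 kN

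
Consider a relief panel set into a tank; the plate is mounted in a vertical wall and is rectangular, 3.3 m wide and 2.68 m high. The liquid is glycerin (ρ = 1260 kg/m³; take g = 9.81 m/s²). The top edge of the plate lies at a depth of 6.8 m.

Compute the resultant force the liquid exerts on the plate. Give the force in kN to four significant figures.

γ = ρg = 1260 × 9.81 / 1000 = 12.3606 kN/m³.
The centroid lies 2.68/2 = 1.34 m below the top edge, so the centroid depth is h_c = 6.8 + 1.34 = 8.14 m.
A = 3.3 × 2.68 = 8.844 m².
Resultant F = γ·h_c·A = 12.3606 × 8.14 × 8.844 = 889.842 kN.

F ≈ 889.8 kN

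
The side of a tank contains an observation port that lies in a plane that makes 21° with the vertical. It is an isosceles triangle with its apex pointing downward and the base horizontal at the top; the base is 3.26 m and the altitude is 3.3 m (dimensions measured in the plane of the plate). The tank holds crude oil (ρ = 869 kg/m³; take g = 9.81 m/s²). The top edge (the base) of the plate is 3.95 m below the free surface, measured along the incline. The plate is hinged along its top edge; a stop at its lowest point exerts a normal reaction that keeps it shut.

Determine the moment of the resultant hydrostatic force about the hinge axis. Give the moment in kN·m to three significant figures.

M ≈ 264 kN·m

γ = ρg = 869 × 9.81 / 1000 = 8.52489 kN/m³.
The plate makes 21° with the vertical, i.e. θ = 90° − 21° = 69° to the horizontal. Measuring y along the incline from the free-surface line, vertical depth h = y·sinθ with sinθ = 0.933580.
With the apex down, the centroid sits h/3 = 3.3/3 = 1.1 m below the base (the top edge), so y_c = 3.95 + 1.1 = 5.05 m and h_c = 5.05 × 0.933580 = 4.71458 m.
A = ½ × 3.26 × 3.3 = 5.379 m².
Resultant F = γ·h_c·A = 8.52489 × 4.71458 × 5.379 = 216.189 kN.
I_c = b·h³/36 = 3.26 × 3.3³/36 = 3.25429 m⁴.
Centre of pressure: y_p = y_c + I_c/(y_c·A) = 5.05 + 3.25429/(5.05 × 5.379) = 5.05 + 0.119802 = 5.1698 m along the plane.
The resultant acts 1.1 + 0.119802 = 1.2198 m (along the plate) below the hinge at the top edge, so the moment about the hinge is M = F × 1.2198 = 216.189 × 1.2198 = 263.707 kN·m.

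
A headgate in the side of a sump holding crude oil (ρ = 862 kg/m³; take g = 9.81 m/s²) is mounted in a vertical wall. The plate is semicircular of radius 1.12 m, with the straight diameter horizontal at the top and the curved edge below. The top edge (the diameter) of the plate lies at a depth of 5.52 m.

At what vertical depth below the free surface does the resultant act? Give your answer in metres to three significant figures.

γ = ρg = 862 × 9.81 / 1000 = 8.45622 kN/m³.
The centroid of a semicircle lies 4r/(3π) = 0.475343 m from the diameter, here below the top edge, so the centroid depth is h_c = 5.52 + 0.475343 = 5.99534 m.
A = πr²/2 = π × 1.12²/2 = 1.97041 m².
Resultant F = γ·h_c·A = 8.45622 × 5.99534 × 1.97041 = 99.8957 kN.
I_c = (π/8 − 8/(9π))·r⁴ = 0.109757 × 1.12⁴ = 0.172705 m⁴.
Centre of pressure: y_p = y_c + I_c/(y_c·A) = 5.99534 + 0.172705/(5.99534 × 1.97041) = 5.99534 + 0.0146196 = 6.00996 m along the plane.

h_p = 6.01 m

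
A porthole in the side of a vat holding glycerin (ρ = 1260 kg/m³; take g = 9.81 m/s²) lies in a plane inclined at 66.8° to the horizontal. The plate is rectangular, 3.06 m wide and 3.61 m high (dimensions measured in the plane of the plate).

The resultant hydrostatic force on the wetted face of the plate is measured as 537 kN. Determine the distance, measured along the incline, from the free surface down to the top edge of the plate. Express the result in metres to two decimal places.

y_top ≈ 2.47 m

γ = ρg = 1260 × 9.81 / 1000 = 12.3606 kN/m³.
A = 3.06 × 3.61 = 11.0466 m².
From F = γ·h_c·A, the centroid depth is h_c = 537/(12.3606 × 11.0466) = 3.93284 m.
Let θ = 66.8° be the plate's angle to the horizontal; measure y along the incline from where the plane meets the free surface. Vertical depth h = y·sinθ with sinθ = 0.919135.
Along the incline, y_c = h_c/sinθ = 3.93284/0.919135 = 4.27885 m.
The centroid lies 3.61/2 = 1.805 m below the top edge, so the top edge sits at y_top = 4.27885 − 1.805 = 2.47385 m along the incline.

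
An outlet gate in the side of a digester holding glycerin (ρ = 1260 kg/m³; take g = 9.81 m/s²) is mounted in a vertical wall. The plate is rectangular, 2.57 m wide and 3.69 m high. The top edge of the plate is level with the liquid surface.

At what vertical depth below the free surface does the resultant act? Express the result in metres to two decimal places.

h_p = 2.46 m

γ = ρg = 1260 × 9.81 / 1000 = 12.3606 kN/m³.
The centroid lies 3.69/2 = 1.845 m below the top edge, so the centroid depth is h_c = 1.845 m.
A = 2.57 × 3.69 = 9.4833 m².
Resultant F = γ·h_c·A = 12.3606 × 1.845 × 9.4833 = 216.27 kN.
I_c = b·h³/12 = 2.57 × 3.69³/12 = 10.7605 m⁴.
Centre of pressure: y_p = y_c + I_c/(y_c·A) = 1.845 + 10.7605/(1.845 × 9.4833) = 1.845 + 0.615002 = 2.46 m along the plane.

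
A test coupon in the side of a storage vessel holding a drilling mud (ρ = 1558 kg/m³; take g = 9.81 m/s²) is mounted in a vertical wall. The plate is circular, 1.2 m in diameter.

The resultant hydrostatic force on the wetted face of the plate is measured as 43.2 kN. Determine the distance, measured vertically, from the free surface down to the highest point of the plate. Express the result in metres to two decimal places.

d_top ≈ 1.90 m

γ = ρg = 1558 × 9.81 / 1000 = 15.28398 kN/m³.
A = π(0.6)² = 1.13097 m².
From F = γ·h_c·A, the centroid depth is h_c = 43.2/(15.28398 × 1.13097) = 2.49917 m.
The centroid is at the centre, 0.6 m below the top of the plate, so the highest point sits at h_top = 2.49917 − 0.6 = 1.89917 m below the surface.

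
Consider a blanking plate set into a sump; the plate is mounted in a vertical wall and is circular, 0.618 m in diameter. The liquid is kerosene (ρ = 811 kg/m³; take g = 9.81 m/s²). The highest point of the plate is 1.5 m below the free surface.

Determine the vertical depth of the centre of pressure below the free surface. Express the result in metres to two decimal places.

h_p = 1.82 m

γ = ρg = 811 × 9.81 / 1000 = 7.95591 kN/m³.
The centroid is at the centre, 0.309 m below the top of the plate, so the centroid depth is h_c = 1.5 + 0.309 = 1.809 m.
A = π(0.309)² = 0.299962 m².
Resultant F = γ·h_c·A = 7.95591 × 1.809 × 0.299962 = 4.31713 kN.
I_c = πr⁴/4 = π × 0.309⁴/4 = 0.00716018 m⁴.
Centre of pressure: y_p = y_c + I_c/(y_c·A) = 1.809 + 0.00716018/(1.809 × 0.299962) = 1.809 + 0.0131953 = 1.8222 m along the plane.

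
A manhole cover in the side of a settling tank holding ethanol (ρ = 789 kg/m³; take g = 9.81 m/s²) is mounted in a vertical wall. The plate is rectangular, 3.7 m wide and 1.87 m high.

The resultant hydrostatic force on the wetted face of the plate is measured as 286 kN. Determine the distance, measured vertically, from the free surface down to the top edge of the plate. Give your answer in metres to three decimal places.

d_top ≈ 4.405 m

γ = ρg = 789 × 9.81 / 1000 = 7.74009 kN/m³.
A = 3.7 × 1.87 = 6.919 m².
From F = γ·h_c·A, the centroid depth is h_c = 286/(7.74009 × 6.919) = 5.34044 m.
The centroid lies 1.87/2 = 0.935 m below the top edge, so the top edge sits at h_top = 5.34044 − 0.935 = 4.40544 m below the surface.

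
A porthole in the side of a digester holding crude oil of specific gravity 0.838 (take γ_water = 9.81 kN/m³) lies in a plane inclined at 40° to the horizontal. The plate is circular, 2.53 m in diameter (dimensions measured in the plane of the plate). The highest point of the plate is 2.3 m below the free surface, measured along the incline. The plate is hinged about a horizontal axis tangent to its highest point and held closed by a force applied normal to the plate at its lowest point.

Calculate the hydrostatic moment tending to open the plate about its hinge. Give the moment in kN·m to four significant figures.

γ = 0.838 × 9.81 = 8.22078 kN/m³.
Let θ = 40° be the plate's angle to the horizontal; measure y along the incline from where the plane meets the free surface. Vertical depth h = y·sinθ with sinθ = 0.642788.
The centroid is at the centre, 1.265 m below the top of the plate, so y_c = 2.3 + 1.265 = 3.565 m and h_c = 3.565 × 0.642788 = 2.29154 m.
A = π(1.265)² = 5.02726 m².
Resultant F = γ·h_c·A = 8.22078 × 2.29154 × 5.02726 = 94.7048 kN.
I_c = πr⁴/4 = π × 1.265⁴/4 = 2.01118 m⁴.
Centre of pressure: y_p = y_c + I_c/(y_c·A) = 3.565 + 2.01118/(3.565 × 5.02726) = 3.565 + 0.112217 = 3.67722 m along the plane.
The resultant acts 1.265 + 0.112217 = 1.37722 m (along the plate) below the hinge at the top edge, so the moment about the hinge is M = F × 1.37722 = 94.7048 × 1.37722 = 130.429 kN·m.

M ≈ 130.4 kN·m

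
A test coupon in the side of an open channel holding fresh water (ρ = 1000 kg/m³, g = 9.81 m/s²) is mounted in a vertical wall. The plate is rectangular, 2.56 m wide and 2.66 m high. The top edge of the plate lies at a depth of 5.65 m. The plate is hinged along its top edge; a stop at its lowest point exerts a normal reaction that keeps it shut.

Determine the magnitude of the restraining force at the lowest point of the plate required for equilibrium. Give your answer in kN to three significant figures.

γ = ρg = 1000 × 9.81 = 9810 N/m³ = 9.81 kN/m³.
The centroid lies 2.66/2 = 1.33 m below the top edge, so the centroid depth is h_c = 5.65 + 1.33 = 6.98 m.
A = 2.56 × 2.66 = 6.8096 m².
Resultant F = γ·h_c·A = 9.81 × 6.98 × 6.8096 = 466.279 kN.
I_c = b·h³/12 = 2.56 × 2.66³/12 = 4.01517 m⁴.
Centre of pressure: y_p = y_c + I_c/(y_c·A) = 6.98 + 4.01517/(6.98 × 6.8096) = 6.98 + 0.0844747 = 7.06447 m along the plane.
The resultant acts 1.33 + 0.0844747 = 1.41447 m (along the plate) below the hinge at the top edge, so the moment about the hinge is M = F × 1.41447 = 466.279 × 1.41447 = 659.538 kN·m.
A normal force at the bottom, 2.66 m from the hinge, must supply this moment: P = 659.538/2.66 = 247.947 kN.

P ≈ 248 kN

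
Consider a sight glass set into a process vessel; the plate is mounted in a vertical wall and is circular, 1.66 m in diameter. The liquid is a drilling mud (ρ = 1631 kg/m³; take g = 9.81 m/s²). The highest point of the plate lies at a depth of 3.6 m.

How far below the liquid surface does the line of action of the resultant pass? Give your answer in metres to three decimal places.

γ = ρg = 1631 × 9.81 / 1000 = 16.00011 kN/m³.
The centroid is at the centre, 0.83 m below the top of the plate, so the centroid depth is h_c = 3.6 + 0.83 = 4.43 m.
A = π(0.83)² = 2.16424 m².
Resultant F = γ·h_c·A = 16.00011 × 4.43 × 2.16424 = 153.402 kN.
I_c = πr⁴/4 = π × 0.83⁴/4 = 0.372737 m⁴.
Centre of pressure: y_p = y_c + I_c/(y_c·A) = 4.43 + 0.372737/(4.43 × 2.16424) = 4.43 + 0.0388771 = 4.46888 m along the plane.

h_p = 4.469 m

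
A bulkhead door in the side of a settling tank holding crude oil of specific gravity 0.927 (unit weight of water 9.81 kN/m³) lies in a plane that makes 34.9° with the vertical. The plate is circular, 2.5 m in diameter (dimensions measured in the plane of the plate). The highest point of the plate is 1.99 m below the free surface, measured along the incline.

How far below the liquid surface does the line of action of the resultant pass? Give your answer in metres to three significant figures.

γ = 0.927 × 9.81 = 9.09387 kN/m³.
The plate makes 34.9° with the vertical, i.e. θ = 90° − 34.9° = 55.1° to the horizontal. Measuring y along the incline from the free-surface line, vertical depth h = y·sinθ with sinθ = 0.820152.
The centroid is at the centre, 1.25 m below the top of the plate, so y_c = 1.99 + 1.25 = 3.24 m and h_c = 3.24 × 0.820152 = 2.65729 m.
A = π(1.25)² = 4.90874 m².
Resultant F = γ·h_c·A = 9.09387 × 2.65729 × 4.90874 = 118.62 kN.
I_c = πr⁴/4 = π × 1.25⁴/4 = 1.91748 m⁴.
Centre of pressure: y_p = y_c + I_c/(y_c·A) = 3.24 + 1.91748/(3.24 × 4.90874) = 3.24 + 0.120563 = 3.36056 m along the plane.
Vertically, h_p = y_p·sinθ = 3.36056 × 0.820152 = 2.75617 m.

h_p = 2.76 m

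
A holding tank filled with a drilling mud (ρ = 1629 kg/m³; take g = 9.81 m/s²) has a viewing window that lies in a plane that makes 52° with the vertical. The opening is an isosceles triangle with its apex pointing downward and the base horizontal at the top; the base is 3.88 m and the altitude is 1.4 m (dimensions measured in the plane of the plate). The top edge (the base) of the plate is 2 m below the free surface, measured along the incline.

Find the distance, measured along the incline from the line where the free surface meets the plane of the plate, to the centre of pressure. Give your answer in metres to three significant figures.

y_p = 2.51 m

γ = ρg = 1629 × 9.81 / 1000 = 15.98049 kN/m³.
The plate makes 52° with the vertical, i.e. θ = 90° − 52° = 38° to the horizontal. Measuring y along the incline from the free-surface line, vertical depth h = y·sinθ with sinθ = 0.615661.
With the apex down, the centroid sits h/3 = 1.4/3 = 0.466667 m below the base (the top edge), so y_c = 2 + 0.466667 = 2.46667 m and h_c = 2.46667 × 0.615661 = 1.51863 m.
A = ½ × 3.88 × 1.4 = 2.716 m².
Resultant F = γ·h_c·A = 15.98049 × 1.51863 × 2.716 = 65.9131 kN.
I_c = b·h³/36 = 3.88 × 1.4³/36 = 0.295742 m⁴.
Centre of pressure: y_p = y_c + I_c/(y_c·A) = 2.46667 + 0.295742/(2.46667 × 2.716) = 2.46667 + 0.0441441 = 2.51081 m along the plane.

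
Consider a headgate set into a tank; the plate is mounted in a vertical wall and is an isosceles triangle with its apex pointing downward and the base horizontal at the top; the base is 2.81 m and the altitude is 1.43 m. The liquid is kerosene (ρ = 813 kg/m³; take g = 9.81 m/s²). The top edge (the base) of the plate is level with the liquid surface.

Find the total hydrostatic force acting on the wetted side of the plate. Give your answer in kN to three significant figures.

γ = ρg = 813 × 9.81 / 1000 = 7.97553 kN/m³.
With the apex down, the centroid sits h/3 = 1.43/3 = 0.476667 m below the base (the top edge), so the centroid depth is h_c = 0.476667 m.
A = ½ × 2.81 × 1.43 = 2.00915 m².
Resultant F = γ·h_c·A = 7.97553 × 0.476667 × 2.00915 = 7.63813 kN.

F ≈ 7.64 kN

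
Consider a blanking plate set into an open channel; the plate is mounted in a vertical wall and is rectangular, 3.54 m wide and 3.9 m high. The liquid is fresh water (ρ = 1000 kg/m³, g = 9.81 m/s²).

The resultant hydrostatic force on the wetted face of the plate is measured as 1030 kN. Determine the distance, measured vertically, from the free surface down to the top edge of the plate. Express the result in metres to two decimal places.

d_top ≈ 5.66 m

γ = ρg = 1000 × 9.81 = 9810 N/m³ = 9.81 kN/m³.
A = 3.54 × 3.9 = 13.806 m².
From F = γ·h_c·A, the centroid depth is h_c = 1030/(9.81 × 13.806) = 7.60502 m.
The centroid lies 3.9/2 = 1.95 m below the top edge, so the top edge sits at h_top = 7.60502 − 1.95 = 5.65502 m below the surface.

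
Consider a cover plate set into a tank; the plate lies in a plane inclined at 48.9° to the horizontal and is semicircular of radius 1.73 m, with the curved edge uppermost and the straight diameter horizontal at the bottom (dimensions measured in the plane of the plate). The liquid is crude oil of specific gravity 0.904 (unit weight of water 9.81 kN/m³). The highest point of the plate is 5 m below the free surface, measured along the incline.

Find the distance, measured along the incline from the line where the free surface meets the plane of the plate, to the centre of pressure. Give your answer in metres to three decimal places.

y_p = 6.031 m

γ = 0.904 × 9.81 = 8.86824 kN/m³.
Let θ = 48.9° be the plate's angle to the horizontal; measure y along the incline from where the plane meets the free surface. Vertical depth h = y·sinθ with sinθ = 0.753563.
The centroid lies 4r/(3π) = 0.734235 m above the diameter, so r − 4r/(3π) = 1.73 − 0.734235 = 0.995765 m below the topmost point, so y_c = 5 + 0.995765 = 5.99577 m and h_c = 5.99577 × 0.753563 = 4.51819 m.
A = πr²/2 = π × 1.73²/2 = 4.70124 m².
Resultant F = γ·h_c·A = 8.86824 × 4.51819 × 4.70124 = 188.371 kN.
I_c = (π/8 − 8/(9π))·r⁴ = 0.109757 × 1.73⁴ = 0.983143 m⁴.
Centre of pressure: y_p = y_c + I_c/(y_c·A) = 5.99577 + 0.983143/(5.99577 × 4.70124) = 5.99577 + 0.0348786 = 6.03065 m along the plane.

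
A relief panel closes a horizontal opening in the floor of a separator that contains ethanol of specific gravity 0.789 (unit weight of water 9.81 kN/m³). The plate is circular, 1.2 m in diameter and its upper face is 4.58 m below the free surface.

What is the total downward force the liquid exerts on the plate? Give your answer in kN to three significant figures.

γ = 0.789 × 9.81 = 7.74009 kN/m³.
The plate is horizontal, so pressure is uniform at p = γ·h = 7.74009 × 4.58 = 35.4496 kN/m².
A = π(0.6)² = 1.13097 m².
F = p·A = 35.4496 × 1.13097 = 40.0924 kN.

F ≈ 40.1 kN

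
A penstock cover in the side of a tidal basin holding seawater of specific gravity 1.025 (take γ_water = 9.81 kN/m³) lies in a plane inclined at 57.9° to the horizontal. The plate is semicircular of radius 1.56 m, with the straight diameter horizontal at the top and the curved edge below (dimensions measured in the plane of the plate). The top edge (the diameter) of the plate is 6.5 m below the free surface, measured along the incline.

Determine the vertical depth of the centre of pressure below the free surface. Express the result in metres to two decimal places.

γ = 1.025 × 9.81 = 10.05525 kN/m³.
Let θ = 57.9° be the plate's angle to the horizontal; measure y along the incline from where the plane meets the free surface. Vertical depth h = y·sinθ with sinθ = 0.847122.
The centroid of a semicircle lies 4r/(3π) = 0.662085 m from the diameter, here below the top edge, so y_c = 6.5 + 0.662085 = 7.16209 m and h_c = 7.16209 × 0.847122 = 6.06716 m.
A = πr²/2 = π × 1.56²/2 = 3.82269 m².
Resultant F = γ·h_c·A = 10.05525 × 6.06716 × 3.82269 = 233.21 kN.
I_c = (π/8 − 8/(9π))·r⁴ = 0.109757 × 1.56⁴ = 0.650026 m⁴.
Centre of pressure: y_p = y_c + I_c/(y_c·A) = 7.16209 + 0.650026/(7.16209 × 3.82269) = 7.16209 + 0.0237422 = 7.18583 m along the plane.
Vertically, h_p = y_p·sinθ = 7.18583 × 0.847122 = 6.08727 m.

h_p = 6.09 m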